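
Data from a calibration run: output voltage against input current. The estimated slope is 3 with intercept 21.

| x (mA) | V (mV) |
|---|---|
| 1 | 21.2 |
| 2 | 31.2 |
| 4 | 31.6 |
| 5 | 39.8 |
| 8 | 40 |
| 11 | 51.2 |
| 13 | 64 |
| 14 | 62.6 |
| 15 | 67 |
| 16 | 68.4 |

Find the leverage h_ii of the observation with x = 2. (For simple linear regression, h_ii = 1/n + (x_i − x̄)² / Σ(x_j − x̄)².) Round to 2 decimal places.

x̄ = (1 + 2 + 4 + 5 + 8 + 11 + 13 + 14 + 15 + 16)/10 = 8.9
Σ(x − x̄)² = 62.41 + 47.61 + 24.01 + 15.21 + 0.81 + 4.41 + 16.81 + 26.01 + 37.21 + 50.41 = 284.9
h = 1/10 + (-6.9)²/284.9 = 0.1 + 0.167111 = 0.27

h = 0.27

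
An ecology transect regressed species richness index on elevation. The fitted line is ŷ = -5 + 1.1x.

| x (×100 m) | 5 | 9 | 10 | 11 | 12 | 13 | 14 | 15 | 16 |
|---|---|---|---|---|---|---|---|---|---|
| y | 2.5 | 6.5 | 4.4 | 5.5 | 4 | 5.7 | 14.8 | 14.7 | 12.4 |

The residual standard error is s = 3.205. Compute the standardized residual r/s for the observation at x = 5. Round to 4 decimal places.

ŷ = -5 + 1.1·5 = 0.5
r = 2.5 − 0.5 = 2
r/s = 2 / 3.205 = 0.6240

0.6240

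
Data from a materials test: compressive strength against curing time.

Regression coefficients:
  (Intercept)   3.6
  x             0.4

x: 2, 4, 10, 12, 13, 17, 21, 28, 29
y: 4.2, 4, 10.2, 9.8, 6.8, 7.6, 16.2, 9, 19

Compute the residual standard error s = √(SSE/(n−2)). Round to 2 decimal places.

x=2: ŷ = 3.6 + 0.4·2 = 4.4; e = 4.2 − 4.4 = -0.2
x=4: ŷ = 3.6 + 0.4·4 = 5.2; e = 4 − 5.2 = -1.2
x=10: ŷ = 3.6 + 0.4·10 = 7.6; e = 10.2 − 7.6 = 2.6
x=12: ŷ = 3.6 + 0.4·12 = 8.4; e = 9.8 − 8.4 = 1.4
x=13: ŷ = 3.6 + 0.4·13 = 8.8; e = 6.8 − 8.8 = -2
x=17: ŷ = 3.6 + 0.4·17 = 10.4; e = 7.6 − 10.4 = -2.8
x=21: ŷ = 3.6 + 0.4·21 = 12; e = 16.2 − 12 = 4.2
x=28: ŷ = 3.6 + 0.4·28 = 14.8; e = 9 − 14.8 = -5.8
x=29: ŷ = 3.6 + 0.4·29 = 15.2; e = 19 − 15.2 = 3.8
SSE = 0.04 + 1.44 + 6.76 + 1.96 + 4 + 7.84 + 17.64 + 33.64 + 14.44 = 87.76
s = √(87.76/7) = √12.5371 ≈ 3.54

s = 3.54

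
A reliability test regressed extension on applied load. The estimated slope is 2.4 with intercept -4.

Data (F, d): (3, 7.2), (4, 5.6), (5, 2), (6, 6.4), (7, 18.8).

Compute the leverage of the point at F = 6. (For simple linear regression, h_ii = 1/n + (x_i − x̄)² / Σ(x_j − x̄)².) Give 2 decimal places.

F̄ = (3 + 4 + 5 + 6 + 7)/5 = 5
Σ(F − F̄)² = 4 + 1 + 0 + 1 + 4 = 10
h = 1/5 + (1)²/10 = 0.2 + 0.1 = 0.30

h = 0.30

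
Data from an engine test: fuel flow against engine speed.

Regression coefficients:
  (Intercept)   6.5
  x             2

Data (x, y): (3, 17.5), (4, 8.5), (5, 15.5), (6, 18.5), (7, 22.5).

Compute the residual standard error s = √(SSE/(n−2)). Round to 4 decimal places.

s = 4.6904

x=3: ŷ = 6.5 + 2·3 = 12.5; e = 17.5 − 12.5 = 5
x=4: ŷ = 6.5 + 2·4 = 14.5; e = 8.5 − 14.5 = -6
x=5: ŷ = 6.5 + 2·5 = 16.5; e = 15.5 − 16.5 = -1
x=6: ŷ = 6.5 + 2·6 = 18.5; e = 18.5 − 18.5 = 0
x=7: ŷ = 6.5 + 2·7 = 20.5; e = 22.5 − 20.5 = 2
SSE = 25 + 36 + 1 + 0 + 4 = 66
s = √(66/3) = √22 ≈ 4.6904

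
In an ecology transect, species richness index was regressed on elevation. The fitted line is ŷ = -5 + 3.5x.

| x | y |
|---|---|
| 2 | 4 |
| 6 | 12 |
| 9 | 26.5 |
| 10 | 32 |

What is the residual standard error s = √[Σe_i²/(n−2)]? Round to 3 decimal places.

x=2: ŷ = -5 + 3.5·2 = 2; e = 4 − 2 = 2
x=6: ŷ = -5 + 3.5·6 = 16; e = 12 − 16 = -4
x=9: ŷ = -5 + 3.5·9 = 26.5; e = 26.5 − 26.5 = 0
x=10: ŷ = -5 + 3.5·10 = 30; e = 32 − 30 = 2
SSE = 4 + 16 + 0 + 4 = 24
s = √(24/2) = √12 ≈ 3.464

s = 3.464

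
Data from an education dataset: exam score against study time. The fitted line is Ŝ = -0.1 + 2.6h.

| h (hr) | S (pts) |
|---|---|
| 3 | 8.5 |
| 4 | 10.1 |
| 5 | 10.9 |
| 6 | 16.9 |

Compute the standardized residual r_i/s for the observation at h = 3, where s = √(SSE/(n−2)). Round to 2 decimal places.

h=3: Ŝ = -0.1 + 2.6·3 = 7.7; r = 8.5 − 7.7 = 0.8
h=4: Ŝ = -0.1 + 2.6·4 = 10.3; r = 10.1 − 10.3 = -0.2
h=5: Ŝ = -0.1 + 2.6·5 = 12.9; r = 10.9 − 12.9 = -2
h=6: Ŝ = -0.1 + 2.6·6 = 15.5; r = 16.9 − 15.5 = 1.4
SSE = 0.64 + 0.04 + 4 + 1.96 = 6.64
s = √(6.64/2) = 1.82209
r/s = 0.8 / 1.82209 = 0.44

0.44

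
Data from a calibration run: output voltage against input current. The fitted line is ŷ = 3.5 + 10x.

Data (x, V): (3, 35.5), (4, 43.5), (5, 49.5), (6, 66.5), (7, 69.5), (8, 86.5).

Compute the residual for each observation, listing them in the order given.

2, 0, -4, 3, -4, 3

x=3: ŷ = 3.5 + 10·3 = 33.5; e = 35.5 − 33.5 = 2
x=4: ŷ = 3.5 + 10·4 = 43.5; e = 43.5 − 43.5 = 0
x=5: ŷ = 3.5 + 10·5 = 53.5; e = 49.5 − 53.5 = -4
x=6: ŷ = 3.5 + 10·6 = 63.5; e = 66.5 − 63.5 = 3
x=7: ŷ = 3.5 + 10·7 = 73.5; e = 69.5 − 73.5 = -4
x=8: ŷ = 3.5 + 10·8 = 83.5; e = 86.5 − 83.5 = 3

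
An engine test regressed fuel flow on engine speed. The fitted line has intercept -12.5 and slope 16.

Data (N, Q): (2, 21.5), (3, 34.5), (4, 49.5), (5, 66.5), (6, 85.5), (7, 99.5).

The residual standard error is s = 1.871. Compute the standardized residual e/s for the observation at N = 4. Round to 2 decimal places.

-1.07

Q̂ = -12.5 + 16·4 = 51.5
e = 49.5 − 51.5 = -2
e/s = -2 / 1.871 = -1.07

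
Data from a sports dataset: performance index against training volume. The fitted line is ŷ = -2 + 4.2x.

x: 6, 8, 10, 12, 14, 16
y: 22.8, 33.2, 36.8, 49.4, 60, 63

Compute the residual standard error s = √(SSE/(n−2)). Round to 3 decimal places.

s = 2.694

x=6: ŷ = -2 + 4.2·6 = 23.2; r = 22.8 − 23.2 = -0.4
x=8: ŷ = -2 + 4.2·8 = 31.6; r = 33.2 − 31.6 = 1.6
x=10: ŷ = -2 + 4.2·10 = 40; r = 36.8 − 40 = -3.2
x=12: ŷ = -2 + 4.2·12 = 48.4; r = 49.4 − 48.4 = 1
x=14: ŷ = -2 + 4.2·14 = 56.8; r = 60 − 56.8 = 3.2
x=16: ŷ = -2 + 4.2·16 = 65.2; r = 63 − 65.2 = -2.2
SSE = 0.16 + 2.56 + 10.24 + 1 + 10.24 + 4.84 = 29.04
s = √(29.04/4) = √7.26 ≈ 2.694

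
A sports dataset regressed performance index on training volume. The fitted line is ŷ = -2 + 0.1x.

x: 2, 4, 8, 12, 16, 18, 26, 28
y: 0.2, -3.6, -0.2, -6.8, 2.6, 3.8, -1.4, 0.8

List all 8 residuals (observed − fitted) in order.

x=2: ŷ = -2 + 0.1·2 = -1.8; e = 0.2 − (-1.8) = 2
x=4: ŷ = -2 + 0.1·4 = -1.6; e = -3.6 − (-1.6) = -2
x=8: ŷ = -2 + 0.1·8 = -1.2; e = -0.2 − (-1.2) = 1
x=12: ŷ = -2 + 0.1·12 = -0.8; e = -6.8 − (-0.8) = -6
x=16: ŷ = -2 + 0.1·16 = -0.4; e = 2.6 − (-0.4) = 3
x=18: ŷ = -2 + 0.1·18 = -0.2; e = 3.8 − (-0.2) = 4
x=26: ŷ = -2 + 0.1·26 = 0.6; e = -1.4 − 0.6 = -2
x=28: ŷ = -2 + 0.1·28 = 0.8; e = 0.8 − 0.8 = 0

2, -2, 1, -6, 3, 4, -2, 0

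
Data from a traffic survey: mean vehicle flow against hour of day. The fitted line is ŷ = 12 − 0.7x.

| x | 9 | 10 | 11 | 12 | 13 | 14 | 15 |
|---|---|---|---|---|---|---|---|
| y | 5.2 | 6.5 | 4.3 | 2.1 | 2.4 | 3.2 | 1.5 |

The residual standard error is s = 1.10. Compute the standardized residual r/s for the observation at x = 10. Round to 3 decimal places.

ŷ = 12 − 0.7·10 = 5
r = 6.5 − 5 = 1.5
r/s = 1.5 / 1.10 = 1.364

1.364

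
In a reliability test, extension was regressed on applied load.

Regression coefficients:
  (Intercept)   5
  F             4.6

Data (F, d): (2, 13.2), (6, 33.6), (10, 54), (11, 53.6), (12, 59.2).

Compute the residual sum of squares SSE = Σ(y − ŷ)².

F=2: d̂ = 5 + 4.6·2 = 14.2; e = 13.2 − 14.2 = -1
F=6: d̂ = 5 + 4.6·6 = 32.6; e = 33.6 − 32.6 = 1
F=10: d̂ = 5 + 4.6·10 = 51; e = 54 − 51 = 3
F=11: d̂ = 5 + 4.6·11 = 55.6; e = 53.6 − 55.6 = -2
F=12: d̂ = 5 + 4.6·12 = 60.2; e = 59.2 − 60.2 = -1
SSE = 1 + 1 + 9 + 4 + 1 = 16

SSE = 16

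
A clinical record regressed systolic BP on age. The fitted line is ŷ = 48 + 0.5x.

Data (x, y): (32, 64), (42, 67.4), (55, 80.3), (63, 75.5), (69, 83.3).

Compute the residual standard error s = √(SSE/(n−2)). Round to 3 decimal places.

x=32: ŷ = 48 + 0.5·32 = 64; r = 64 − 64 = 0
x=42: ŷ = 48 + 0.5·42 = 69; r = 67.4 − 69 = -1.6
x=55: ŷ = 48 + 0.5·55 = 75.5; r = 80.3 − 75.5 = 4.8
x=63: ŷ = 48 + 0.5·63 = 79.5; r = 75.5 − 79.5 = -4
x=69: ŷ = 48 + 0.5·69 = 82.5; r = 83.3 − 82.5 = 0.8
SSE = 0 + 2.56 + 23.04 + 16 + 0.64 = 42.24
s = √(42.24/3) = √14.08 ≈ 3.752

s = 3.752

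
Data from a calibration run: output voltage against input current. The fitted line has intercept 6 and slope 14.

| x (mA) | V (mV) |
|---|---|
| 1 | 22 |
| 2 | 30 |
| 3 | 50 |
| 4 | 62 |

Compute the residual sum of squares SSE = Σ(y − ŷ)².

x=1: ŷ = 6 + 14·1 = 20; e = 22 − 20 = 2
x=2: ŷ = 6 + 14·2 = 34; e = 30 − 34 = -4
x=3: ŷ = 6 + 14·3 = 48; e = 50 − 48 = 2
x=4: ŷ = 6 + 14·4 = 62; e = 62 − 62 = 0
SSE = 4 + 16 + 4 + 0 = 24

SSE = 24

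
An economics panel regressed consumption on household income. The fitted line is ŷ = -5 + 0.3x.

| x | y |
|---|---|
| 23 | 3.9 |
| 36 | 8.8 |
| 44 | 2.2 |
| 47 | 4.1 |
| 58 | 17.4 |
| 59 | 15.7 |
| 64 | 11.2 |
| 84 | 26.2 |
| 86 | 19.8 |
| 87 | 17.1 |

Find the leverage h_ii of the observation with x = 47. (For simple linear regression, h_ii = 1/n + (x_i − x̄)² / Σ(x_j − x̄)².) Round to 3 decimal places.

x̄ = (23 + 36 + 44 + 47 + 58 + 59 + 64 + 84 + 86 + 87)/10 = 58.8
Σ(x − x̄)² = 1281.64 + 519.84 + 219.04 + 139.24 + 0.64 + 0.04 + 27.04 + 635.04 + 739.84 + 795.24 = 4357.6
h = 1/10 + (-11.8)²/4357.6 = 0.1 + 0.0319534 = 0.132

h = 0.132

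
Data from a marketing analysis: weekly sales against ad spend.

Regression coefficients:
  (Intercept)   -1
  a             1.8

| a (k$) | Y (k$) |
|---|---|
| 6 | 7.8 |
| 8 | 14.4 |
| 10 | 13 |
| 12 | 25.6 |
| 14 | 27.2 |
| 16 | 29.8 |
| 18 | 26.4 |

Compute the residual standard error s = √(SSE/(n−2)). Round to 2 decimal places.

s = 4.10

a=6: Ŷ = -1 + 1.8·6 = 9.8; e = 7.8 − 9.8 = -2
a=8: Ŷ = -1 + 1.8·8 = 13.4; e = 14.4 − 13.4 = 1
a=10: Ŷ = -1 + 1.8·10 = 17; e = 13 − 17 = -4
a=12: Ŷ = -1 + 1.8·12 = 20.6; e = 25.6 − 20.6 = 5
a=14: Ŷ = -1 + 1.8·14 = 24.2; e = 27.2 − 24.2 = 3
a=16: Ŷ = -1 + 1.8·16 = 27.8; e = 29.8 − 27.8 = 2
a=18: Ŷ = -1 + 1.8·18 = 31.4; e = 26.4 − 31.4 = -5
SSE = 4 + 1 + 16 + 25 + 9 + 4 + 25 = 84
s = √(84/5) = √16.8 ≈ 4.10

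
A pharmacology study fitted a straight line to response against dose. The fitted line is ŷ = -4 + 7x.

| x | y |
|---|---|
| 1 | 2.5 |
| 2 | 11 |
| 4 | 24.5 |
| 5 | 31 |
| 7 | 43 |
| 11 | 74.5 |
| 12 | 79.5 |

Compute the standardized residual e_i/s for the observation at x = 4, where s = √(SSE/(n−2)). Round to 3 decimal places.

0.395

x=1: ŷ = -4 + 7·1 = 3; e = 2.5 − 3 = -0.5
x=2: ŷ = -4 + 7·2 = 10; e = 11 − 10 = 1
x=4: ŷ = -4 + 7·4 = 24; e = 24.5 − 24 = 0.5
x=5: ŷ = -4 + 7·5 = 31; e = 31 − 31 = 0
x=7: ŷ = -4 + 7·7 = 45; e = 43 − 45 = -2
x=11: ŷ = -4 + 7·11 = 73; e = 74.5 − 73 = 1.5
x=12: ŷ = -4 + 7·12 = 80; e = 79.5 − 80 = -0.5
SSE = 0.25 + 1 + 0.25 + 0 + 4 + 2.25 + 0.25 = 8
s = √(8/5) = 1.26491
e/s = 0.5 / 1.26491 = 0.395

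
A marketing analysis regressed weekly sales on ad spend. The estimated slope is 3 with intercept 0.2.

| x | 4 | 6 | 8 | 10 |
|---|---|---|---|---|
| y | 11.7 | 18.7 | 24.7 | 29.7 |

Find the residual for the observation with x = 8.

ŷ = 0.2 + 3·8 = 24.2
r = 24.7 − 24.2 = 0.5

r = 0.5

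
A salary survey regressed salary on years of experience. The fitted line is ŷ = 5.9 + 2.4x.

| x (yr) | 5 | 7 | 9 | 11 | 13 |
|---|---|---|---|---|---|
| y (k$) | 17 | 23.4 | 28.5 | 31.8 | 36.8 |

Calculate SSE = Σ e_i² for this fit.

SSE = 2.64

x=5: ŷ = 5.9 + 2.4·5 = 17.9; e = 17 − 17.9 = -0.9
x=7: ŷ = 5.9 + 2.4·7 = 22.7; e = 23.4 − 22.7 = 0.7
x=9: ŷ = 5.9 + 2.4·9 = 27.5; e = 28.5 − 27.5 = 1
x=11: ŷ = 5.9 + 2.4·11 = 32.3; e = 31.8 − 32.3 = -0.5
x=13: ŷ = 5.9 + 2.4·13 = 37.1; e = 36.8 − 37.1 = -0.3
SSE = 0.81 + 0.49 + 1 + 0.25 + 0.09 = 2.64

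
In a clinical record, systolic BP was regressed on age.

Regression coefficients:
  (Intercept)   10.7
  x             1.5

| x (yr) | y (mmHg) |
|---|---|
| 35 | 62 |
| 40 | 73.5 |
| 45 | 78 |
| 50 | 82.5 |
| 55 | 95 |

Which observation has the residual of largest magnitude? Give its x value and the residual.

x = 50, e = -3.2

x=35: ŷ = 10.7 + 1.5·35 = 63.2; e = 62 − 63.2 = -1.2
x=40: ŷ = 10.7 + 1.5·40 = 70.7; e = 73.5 − 70.7 = 2.8
x=45: ŷ = 10.7 + 1.5·45 = 78.2; e = 78 − 78.2 = -0.2
x=50: ŷ = 10.7 + 1.5·50 = 85.7; e = 82.5 − 85.7 = -3.2
x=55: ŷ = 10.7 + 1.5·55 = 93.2; e = 95 − 93.2 = 1.8
Largest |e| is 3.2 at x = 50, residual -3.2.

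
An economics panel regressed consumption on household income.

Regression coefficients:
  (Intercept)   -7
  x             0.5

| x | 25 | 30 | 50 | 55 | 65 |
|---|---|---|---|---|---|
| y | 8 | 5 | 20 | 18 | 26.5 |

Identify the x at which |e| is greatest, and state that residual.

x=25: ŷ = -7 + 0.5·25 = 5.5; e = 8 − 5.5 = 2.5
x=30: ŷ = -7 + 0.5·30 = 8; e = 5 − 8 = -3
x=50: ŷ = -7 + 0.5·50 = 18; e = 20 − 18 = 2
x=55: ŷ = -7 + 0.5·55 = 20.5; e = 18 − 20.5 = -2.5
x=65: ŷ = -7 + 0.5·65 = 25.5; e = 26.5 − 25.5 = 1
Largest |e| is 3 at x = 30, residual -3.

x = 30, e = -3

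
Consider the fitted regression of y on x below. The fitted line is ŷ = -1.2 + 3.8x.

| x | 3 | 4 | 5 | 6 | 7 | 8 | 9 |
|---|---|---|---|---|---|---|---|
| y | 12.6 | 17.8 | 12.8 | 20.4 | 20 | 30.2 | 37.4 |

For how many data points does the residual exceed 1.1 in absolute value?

x=3: ŷ = -1.2 + 3.8·3 = 10.2; r = 12.6 − 10.2 = 2.4
x=4: ŷ = -1.2 + 3.8·4 = 14; r = 17.8 − 14 = 3.8
x=5: ŷ = -1.2 + 3.8·5 = 17.8; r = 12.8 − 17.8 = -5
x=6: ŷ = -1.2 + 3.8·6 = 21.6; r = 20.4 − 21.6 = -1.2
x=7: ŷ = -1.2 + 3.8·7 = 25.4; r = 20 − 25.4 = -5.4
x=8: ŷ = -1.2 + 3.8·8 = 29.2; r = 30.2 − 29.2 = 1
x=9: ŷ = -1.2 + 3.8·9 = 33; r = 37.4 − 33 = 4.4
|r| > 1.1: x=3 (|r|=2.4), x=4 (|r|=3.8), x=5 (|r|=5), x=6 (|r|=1.2), x=7 (|r|=5.4), x=9 (|r|=4.4) → 6

6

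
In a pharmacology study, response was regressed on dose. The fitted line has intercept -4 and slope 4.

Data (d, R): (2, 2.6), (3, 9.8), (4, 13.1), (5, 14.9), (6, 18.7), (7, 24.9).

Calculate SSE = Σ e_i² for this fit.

SSE = 10.12

d=2: R̂ = -4 + 4·2 = 4; e = 2.6 − 4 = -1.4
d=3: R̂ = -4 + 4·3 = 8; e = 9.8 − 8 = 1.8
d=4: R̂ = -4 + 4·4 = 12; e = 13.1 − 12 = 1.1
d=5: R̂ = -4 + 4·5 = 16; e = 14.9 − 16 = -1.1
d=6: R̂ = -4 + 4·6 = 20; e = 18.7 − 20 = -1.3
d=7: R̂ = -4 + 4·7 = 24; e = 24.9 − 24 = 0.9
SSE = 1.96 + 3.24 + 1.21 + 1.21 + 1.69 + 0.81 = 10.12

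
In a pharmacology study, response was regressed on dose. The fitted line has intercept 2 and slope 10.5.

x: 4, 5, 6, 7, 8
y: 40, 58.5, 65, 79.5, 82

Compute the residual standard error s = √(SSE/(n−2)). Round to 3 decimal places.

s = 4.619

x=4: ŷ = 2 + 10.5·4 = 44; e = 40 − 44 = -4
x=5: ŷ = 2 + 10.5·5 = 54.5; e = 58.5 − 54.5 = 4
x=6: ŷ = 2 + 10.5·6 = 65; e = 65 − 65 = 0
x=7: ŷ = 2 + 10.5·7 = 75.5; e = 79.5 − 75.5 = 4
x=8: ŷ = 2 + 10.5·8 = 86; e = 82 − 86 = -4
SSE = 16 + 16 + 0 + 16 + 16 = 64
s = √(64/3) = √21.3333 ≈ 4.619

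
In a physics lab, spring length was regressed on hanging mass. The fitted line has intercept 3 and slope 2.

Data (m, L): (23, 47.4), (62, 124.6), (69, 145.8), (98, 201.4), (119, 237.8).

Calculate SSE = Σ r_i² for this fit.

m=23: L̂ = 3 + 2·23 = 49; r = 47.4 − 49 = -1.6
m=62: L̂ = 3 + 2·62 = 127; r = 124.6 − 127 = -2.4
m=69: L̂ = 3 + 2·69 = 141; r = 145.8 − 141 = 4.8
m=98: L̂ = 3 + 2·98 = 199; r = 201.4 − 199 = 2.4
m=119: L̂ = 3 + 2·119 = 241; r = 237.8 − 241 = -3.2
SSE = 2.56 + 5.76 + 23.04 + 5.76 + 10.24 = 47.36

SSE = 47.36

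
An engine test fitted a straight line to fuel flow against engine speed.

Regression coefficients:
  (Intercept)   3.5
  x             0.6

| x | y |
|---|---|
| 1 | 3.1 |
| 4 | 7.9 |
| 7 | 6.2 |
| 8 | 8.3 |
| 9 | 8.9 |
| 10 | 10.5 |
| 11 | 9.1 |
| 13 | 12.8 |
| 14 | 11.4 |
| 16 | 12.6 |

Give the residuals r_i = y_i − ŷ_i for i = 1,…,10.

x=1: ŷ = 3.5 + 0.6·1 = 4.1; r = 3.1 − 4.1 = -1
x=4: ŷ = 3.5 + 0.6·4 = 5.9; r = 7.9 − 5.9 = 2
x=7: ŷ = 3.5 + 0.6·7 = 7.7; r = 6.2 − 7.7 = -1.5
x=8: ŷ = 3.5 + 0.6·8 = 8.3; r = 8.3 − 8.3 = 0
x=9: ŷ = 3.5 + 0.6·9 = 8.9; r = 8.9 − 8.9 = 0
x=10: ŷ = 3.5 + 0.6·10 = 9.5; r = 10.5 − 9.5 = 1
x=11: ŷ = 3.5 + 0.6·11 = 10.1; r = 9.1 − 10.1 = -1
x=13: ŷ = 3.5 + 0.6·13 = 11.3; r = 12.8 − 11.3 = 1.5
x=14: ŷ = 3.5 + 0.6·14 = 11.9; r = 11.4 − 11.9 = -0.5
x=16: ŷ = 3.5 + 0.6·16 = 13.1; r = 12.6 − 13.1 = -0.5

-1, 2, -1.5, 0, 0, 1, -1, 1.5, -0.5, -0.5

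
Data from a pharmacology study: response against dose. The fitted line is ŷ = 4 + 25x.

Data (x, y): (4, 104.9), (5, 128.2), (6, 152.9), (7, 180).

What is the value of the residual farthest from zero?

e = -1.1

x=4: ŷ = 4 + 25·4 = 104; e = 104.9 − 104 = 0.9
x=5: ŷ = 4 + 25·5 = 129; e = 128.2 − 129 = -0.8
x=6: ŷ = 4 + 25·6 = 154; e = 152.9 − 154 = -1.1
x=7: ŷ = 4 + 25·7 = 179; e = 180 − 179 = 1
Largest |e| is 1.1 at x = 6, residual -1.1.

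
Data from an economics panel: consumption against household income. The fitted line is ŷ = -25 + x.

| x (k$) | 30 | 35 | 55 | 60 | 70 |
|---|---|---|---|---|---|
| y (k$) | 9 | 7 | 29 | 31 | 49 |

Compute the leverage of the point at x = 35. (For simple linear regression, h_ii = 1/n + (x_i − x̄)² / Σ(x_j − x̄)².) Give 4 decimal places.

h = 0.3957

x̄ = (30 + 35 + 55 + 60 + 70)/5 = 50
Σ(x − x̄)² = 400 + 225 + 25 + 100 + 400 = 1150
h = 1/5 + (-15)²/1150 = 0.2 + 0.195652 = 0.3957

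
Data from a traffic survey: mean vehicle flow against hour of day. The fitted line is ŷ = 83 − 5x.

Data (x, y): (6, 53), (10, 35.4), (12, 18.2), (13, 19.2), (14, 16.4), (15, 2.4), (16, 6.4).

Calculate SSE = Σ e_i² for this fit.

SSE = 84.72

x=6: ŷ = 83 − 5·6 = 53; e = 53 − 53 = 0
x=10: ŷ = 83 − 5·10 = 33; e = 35.4 − 33 = 2.4
x=12: ŷ = 83 − 5·12 = 23; e = 18.2 − 23 = -4.8
x=13: ŷ = 83 − 5·13 = 18; e = 19.2 − 18 = 1.2
x=14: ŷ = 83 − 5·14 = 13; e = 16.4 − 13 = 3.4
x=15: ŷ = 83 − 5·15 = 8; e = 2.4 − 8 = -5.6
x=16: ŷ = 83 − 5·16 = 3; e = 6.4 − 3 = 3.4
SSE = 0 + 5.76 + 23.04 + 1.44 + 11.56 + 31.36 + 11.56 = 84.72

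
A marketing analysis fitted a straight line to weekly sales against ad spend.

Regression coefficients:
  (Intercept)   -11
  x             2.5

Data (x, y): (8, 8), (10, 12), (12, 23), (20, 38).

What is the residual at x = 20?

ŷ = -11 + 2.5·20 = 39
r = 38 − 39 = -1

r = -1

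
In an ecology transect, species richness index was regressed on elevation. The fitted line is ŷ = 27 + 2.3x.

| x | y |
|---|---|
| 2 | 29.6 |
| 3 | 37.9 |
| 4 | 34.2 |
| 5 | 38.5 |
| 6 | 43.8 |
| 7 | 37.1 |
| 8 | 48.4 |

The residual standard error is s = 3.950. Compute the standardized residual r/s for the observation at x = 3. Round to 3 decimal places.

1.013

ŷ = 27 + 2.3·3 = 33.9
r = 37.9 − 33.9 = 4
r/s = 4 / 3.950 = 1.013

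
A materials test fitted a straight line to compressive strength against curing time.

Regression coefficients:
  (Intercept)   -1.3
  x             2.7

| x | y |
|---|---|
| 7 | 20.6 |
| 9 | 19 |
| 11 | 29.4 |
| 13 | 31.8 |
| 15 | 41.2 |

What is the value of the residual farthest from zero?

x=7: ŷ = -1.3 + 2.7·7 = 17.6; r = 20.6 − 17.6 = 3
x=9: ŷ = -1.3 + 2.7·9 = 23; r = 19 − 23 = -4
x=11: ŷ = -1.3 + 2.7·11 = 28.4; r = 29.4 − 28.4 = 1
x=13: ŷ = -1.3 + 2.7·13 = 33.8; r = 31.8 − 33.8 = -2
x=15: ŷ = -1.3 + 2.7·15 = 39.2; r = 41.2 − 39.2 = 2
Largest |r| is 4 at x = 9, residual -4.

r = -4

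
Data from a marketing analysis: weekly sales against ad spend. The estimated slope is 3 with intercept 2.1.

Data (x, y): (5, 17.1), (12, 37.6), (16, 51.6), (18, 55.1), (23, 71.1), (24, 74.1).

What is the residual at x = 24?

ŷ = 2.1 + 3·24 = 74.1
r = 74.1 − 74.1 = 0

r = 0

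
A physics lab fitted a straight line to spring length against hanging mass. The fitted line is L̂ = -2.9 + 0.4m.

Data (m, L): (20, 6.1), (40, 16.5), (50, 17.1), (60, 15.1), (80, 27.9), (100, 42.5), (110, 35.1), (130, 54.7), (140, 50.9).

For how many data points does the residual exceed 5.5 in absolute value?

m=20: L̂ = -2.9 + 0.4·20 = 5.1; r = 6.1 − 5.1 = 1
m=40: L̂ = -2.9 + 0.4·40 = 13.1; r = 16.5 − 13.1 = 3.4
m=50: L̂ = -2.9 + 0.4·50 = 17.1; r = 17.1 − 17.1 = 0
m=60: L̂ = -2.9 + 0.4·60 = 21.1; r = 15.1 − 21.1 = -6
m=80: L̂ = -2.9 + 0.4·80 = 29.1; r = 27.9 − 29.1 = -1.2
m=100: L̂ = -2.9 + 0.4·100 = 37.1; r = 42.5 − 37.1 = 5.4
m=110: L̂ = -2.9 + 0.4·110 = 41.1; r = 35.1 − 41.1 = -6
m=130: L̂ = -2.9 + 0.4·130 = 49.1; r = 54.7 − 49.1 = 5.6
m=140: L̂ = -2.9 + 0.4·140 = 53.1; r = 50.9 − 53.1 = -2.2
|r| > 5.5: m=60 (|r|=6), m=110 (|r|=6), m=130 (|r|=5.6) → 3

3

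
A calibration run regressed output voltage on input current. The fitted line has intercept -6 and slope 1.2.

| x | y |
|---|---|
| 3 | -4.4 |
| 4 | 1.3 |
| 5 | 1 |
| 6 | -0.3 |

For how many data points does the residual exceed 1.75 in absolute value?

2

x=3: ŷ = -6 + 1.2·3 = -2.4; r = -4.4 − (-2.4) = -2
x=4: ŷ = -6 + 1.2·4 = -1.2; r = 1.3 − (-1.2) = 2.5
x=5: ŷ = -6 + 1.2·5 = 0; r = 1 − 0 = 1
x=6: ŷ = -6 + 1.2·6 = 1.2; r = -0.3 − 1.2 = -1.5
|r| > 1.75: x=3 (|r|=2), x=4 (|r|=2.5) → 2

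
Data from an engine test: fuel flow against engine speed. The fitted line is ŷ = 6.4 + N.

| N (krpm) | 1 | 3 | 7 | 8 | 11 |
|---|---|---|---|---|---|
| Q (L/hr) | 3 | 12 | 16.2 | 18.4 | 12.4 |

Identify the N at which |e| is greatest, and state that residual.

N = 11, e = -5

N=1: ŷ = 6.4 + 1 = 7.4; e = 3 − 7.4 = -4.4
N=3: ŷ = 6.4 + 3 = 9.4; e = 12 − 9.4 = 2.6
N=7: ŷ = 6.4 + 7 = 13.4; e = 16.2 − 13.4 = 2.8
N=8: ŷ = 6.4 + 8 = 14.4; e = 18.4 − 14.4 = 4
N=11: ŷ = 6.4 + 11 = 17.4; e = 12.4 − 17.4 = -5
Largest |e| is 5 at N = 11, residual -5.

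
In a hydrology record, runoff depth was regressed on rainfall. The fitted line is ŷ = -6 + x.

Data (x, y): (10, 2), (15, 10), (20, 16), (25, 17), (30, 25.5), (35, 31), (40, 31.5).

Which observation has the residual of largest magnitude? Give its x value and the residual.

x=10: ŷ = -6 + 10 = 4; r = 2 − 4 = -2
x=15: ŷ = -6 + 15 = 9; r = 10 − 9 = 1
x=20: ŷ = -6 + 20 = 14; r = 16 − 14 = 2
x=25: ŷ = -6 + 25 = 19; r = 17 − 19 = -2
x=30: ŷ = -6 + 30 = 24; r = 25.5 − 24 = 1.5
x=35: ŷ = -6 + 35 = 29; r = 31 − 29 = 2
x=40: ŷ = -6 + 40 = 34; r = 31.5 − 34 = -2.5
Largest |r| is 2.5 at x = 40, residual -2.5.

x = 40, r = -2.5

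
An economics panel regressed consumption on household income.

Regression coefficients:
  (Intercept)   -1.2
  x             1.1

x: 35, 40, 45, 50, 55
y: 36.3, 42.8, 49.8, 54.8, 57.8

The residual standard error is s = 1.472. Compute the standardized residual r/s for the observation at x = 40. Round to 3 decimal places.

0.000

ŷ = -1.2 + 1.1·40 = 42.8
r = 42.8 − 42.8 = 0
r/s = 0 / 1.472 = 0.000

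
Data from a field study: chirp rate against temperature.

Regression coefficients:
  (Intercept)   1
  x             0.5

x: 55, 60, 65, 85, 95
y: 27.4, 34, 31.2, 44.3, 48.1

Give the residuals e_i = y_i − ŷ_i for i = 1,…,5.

-1.1, 3, -2.3, 0.8, -0.4

x=55: ŷ = 1 + 0.5·55 = 28.5; e = 27.4 − 28.5 = -1.1
x=60: ŷ = 1 + 0.5·60 = 31; e = 34 − 31 = 3
x=65: ŷ = 1 + 0.5·65 = 33.5; e = 31.2 − 33.5 = -2.3
x=85: ŷ = 1 + 0.5·85 = 43.5; e = 44.3 − 43.5 = 0.8
x=95: ŷ = 1 + 0.5·95 = 48.5; e = 48.1 − 48.5 = -0.4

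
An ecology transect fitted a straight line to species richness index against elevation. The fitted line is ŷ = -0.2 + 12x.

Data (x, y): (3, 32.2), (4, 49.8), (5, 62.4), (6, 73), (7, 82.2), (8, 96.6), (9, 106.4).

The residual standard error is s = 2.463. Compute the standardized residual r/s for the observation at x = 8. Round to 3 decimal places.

0.325

ŷ = -0.2 + 12·8 = 95.8
r = 96.6 − 95.8 = 0.8
r/s = 0.8 / 2.463 = 0.325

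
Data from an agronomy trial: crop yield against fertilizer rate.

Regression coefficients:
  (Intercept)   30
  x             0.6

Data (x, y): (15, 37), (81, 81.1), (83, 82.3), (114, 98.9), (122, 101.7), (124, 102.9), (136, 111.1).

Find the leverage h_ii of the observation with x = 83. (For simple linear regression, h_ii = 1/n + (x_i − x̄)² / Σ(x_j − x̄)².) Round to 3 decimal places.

x̄ = (15 + 81 + 83 + 114 + 122 + 124 + 136)/7 = 96.4286
Σ(x − x̄)² = 6630.61 + 238.041 + 180.327 + 308.755 + 653.898 + 760.184 + 1565.9 = 10337.7
h = 1/7 + (-13.4286)²/10337.7 = 0.142857 + 0.0174436 = 0.160

h = 0.160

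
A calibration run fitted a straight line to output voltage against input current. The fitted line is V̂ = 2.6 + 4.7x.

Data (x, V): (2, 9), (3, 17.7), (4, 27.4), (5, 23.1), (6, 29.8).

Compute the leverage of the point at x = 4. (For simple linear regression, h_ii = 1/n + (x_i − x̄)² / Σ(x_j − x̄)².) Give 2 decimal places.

x̄ = (2 + 3 + 4 + 5 + 6)/5 = 4
Σ(x − x̄)² = 4 + 1 + 0 + 1 + 4 = 10
h = 1/5 + (0)²/10 = 0.2 + 0 = 0.20

h = 0.20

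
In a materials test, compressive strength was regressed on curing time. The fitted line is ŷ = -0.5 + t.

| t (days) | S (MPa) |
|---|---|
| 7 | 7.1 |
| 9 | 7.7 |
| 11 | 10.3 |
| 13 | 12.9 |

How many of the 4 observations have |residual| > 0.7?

1

t=7: ŷ = -0.5 + 7 = 6.5; e = 7.1 − 6.5 = 0.6
t=9: ŷ = -0.5 + 9 = 8.5; e = 7.7 − 8.5 = -0.8
t=11: ŷ = -0.5 + 11 = 10.5; e = 10.3 − 10.5 = -0.2
t=13: ŷ = -0.5 + 13 = 12.5; e = 12.9 − 12.5 = 0.4
|e| > 0.7: t=9 (|e|=0.8) → 1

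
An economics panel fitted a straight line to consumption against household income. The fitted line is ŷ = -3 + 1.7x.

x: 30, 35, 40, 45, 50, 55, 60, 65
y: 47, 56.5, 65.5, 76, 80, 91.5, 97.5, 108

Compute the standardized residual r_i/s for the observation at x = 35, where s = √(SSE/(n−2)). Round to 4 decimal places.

x=30: ŷ = -3 + 1.7·30 = 48; r = 47 − 48 = -1
x=35: ŷ = -3 + 1.7·35 = 56.5; r = 56.5 − 56.5 = 0
x=40: ŷ = -3 + 1.7·40 = 65; r = 65.5 − 65 = 0.5
x=45: ŷ = -3 + 1.7·45 = 73.5; r = 76 − 73.5 = 2.5
x=50: ŷ = -3 + 1.7·50 = 82; r = 80 − 82 = -2
x=55: ŷ = -3 + 1.7·55 = 90.5; r = 91.5 − 90.5 = 1
x=60: ŷ = -3 + 1.7·60 = 99; r = 97.5 − 99 = -1.5
x=65: ŷ = -3 + 1.7·65 = 107.5; r = 108 − 107.5 = 0.5
SSE = 1 + 0 + 0.25 + 6.25 + 4 + 1 + 2.25 + 0.25 = 15
s = √(15/6) = 1.58114
r/s = 0 / 1.58114 = 0.0000

0.0000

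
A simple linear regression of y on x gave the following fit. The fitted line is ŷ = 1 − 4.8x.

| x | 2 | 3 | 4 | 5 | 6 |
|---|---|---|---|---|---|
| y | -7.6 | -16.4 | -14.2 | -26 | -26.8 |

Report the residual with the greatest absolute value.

x=2: ŷ = 1 − 4.8·2 = -8.6; e = -7.6 − (-8.6) = 1
x=3: ŷ = 1 − 4.8·3 = -13.4; e = -16.4 − (-13.4) = -3
x=4: ŷ = 1 − 4.8·4 = -18.2; e = -14.2 − (-18.2) = 4
x=5: ŷ = 1 − 4.8·5 = -23; e = -26 − (-23) = -3
x=6: ŷ = 1 − 4.8·6 = -27.8; e = -26.8 − (-27.8) = 1
Largest |e| is 4 at x = 4, residual 4.

e = 4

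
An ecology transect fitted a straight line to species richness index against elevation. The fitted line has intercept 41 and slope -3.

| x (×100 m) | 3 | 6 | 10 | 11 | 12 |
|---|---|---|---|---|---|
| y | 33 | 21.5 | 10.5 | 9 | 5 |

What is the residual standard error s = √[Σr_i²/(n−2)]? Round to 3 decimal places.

x=3: ŷ = 41 − 3·3 = 32; r = 33 − 32 = 1
x=6: ŷ = 41 − 3·6 = 23; r = 21.5 − 23 = -1.5
x=10: ŷ = 41 − 3·10 = 11; r = 10.5 − 11 = -0.5
x=11: ŷ = 41 − 3·11 = 8; r = 9 − 8 = 1
x=12: ŷ = 41 − 3·12 = 5; r = 5 − 5 = 0
SSE = 1 + 2.25 + 0.25 + 1 + 0 = 4.5
s = √(4.5/3) = √1.5 ≈ 1.225

s = 1.225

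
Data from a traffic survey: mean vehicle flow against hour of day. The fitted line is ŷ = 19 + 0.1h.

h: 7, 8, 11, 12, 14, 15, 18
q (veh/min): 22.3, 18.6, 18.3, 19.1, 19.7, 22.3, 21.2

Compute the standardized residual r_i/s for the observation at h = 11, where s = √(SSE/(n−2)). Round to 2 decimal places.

-0.99

h=7: ŷ = 19 + 0.1·7 = 19.7; r = 22.3 − 19.7 = 2.6
h=8: ŷ = 19 + 0.1·8 = 19.8; r = 18.6 − 19.8 = -1.2
h=11: ŷ = 19 + 0.1·11 = 20.1; r = 18.3 − 20.1 = -1.8
h=12: ŷ = 19 + 0.1·12 = 20.2; r = 19.1 − 20.2 = -1.1
h=14: ŷ = 19 + 0.1·14 = 20.4; r = 19.7 − 20.4 = -0.7
h=15: ŷ = 19 + 0.1·15 = 20.5; r = 22.3 − 20.5 = 1.8
h=18: ŷ = 19 + 0.1·18 = 20.8; r = 21.2 − 20.8 = 0.4
SSE = 6.76 + 1.44 + 3.24 + 1.21 + 0.49 + 3.24 + 0.16 = 16.54
s = √(16.54/5) = 1.81879
r/s = -1.8 / 1.81879 = -0.99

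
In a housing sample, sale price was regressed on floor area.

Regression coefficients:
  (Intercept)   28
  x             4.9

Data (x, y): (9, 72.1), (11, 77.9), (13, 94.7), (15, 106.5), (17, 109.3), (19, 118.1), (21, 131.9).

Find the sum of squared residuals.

x=9: ŷ = 28 + 4.9·9 = 72.1; r = 72.1 − 72.1 = 0
x=11: ŷ = 28 + 4.9·11 = 81.9; r = 77.9 − 81.9 = -4
x=13: ŷ = 28 + 4.9·13 = 91.7; r = 94.7 − 91.7 = 3
x=15: ŷ = 28 + 4.9·15 = 101.5; r = 106.5 − 101.5 = 5
x=17: ŷ = 28 + 4.9·17 = 111.3; r = 109.3 − 111.3 = -2
x=19: ŷ = 28 + 4.9·19 = 121.1; r = 118.1 − 121.1 = -3
x=21: ŷ = 28 + 4.9·21 = 130.9; r = 131.9 − 130.9 = 1
SSE = 0 + 16 + 9 + 25 + 4 + 9 + 1 = 64

SSE = 64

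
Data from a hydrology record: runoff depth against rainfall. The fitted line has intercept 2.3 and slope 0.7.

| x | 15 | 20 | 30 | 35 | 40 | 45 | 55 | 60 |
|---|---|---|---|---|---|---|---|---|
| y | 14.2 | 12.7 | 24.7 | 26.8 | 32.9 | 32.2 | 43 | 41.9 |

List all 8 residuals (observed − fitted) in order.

1.4, -3.6, 1.4, 0, 2.6, -1.6, 2.2, -2.4

x=15: ŷ = 2.3 + 0.7·15 = 12.8; r = 14.2 − 12.8 = 1.4
x=20: ŷ = 2.3 + 0.7·20 = 16.3; r = 12.7 − 16.3 = -3.6
x=30: ŷ = 2.3 + 0.7·30 = 23.3; r = 24.7 − 23.3 = 1.4
x=35: ŷ = 2.3 + 0.7·35 = 26.8; r = 26.8 − 26.8 = 0
x=40: ŷ = 2.3 + 0.7·40 = 30.3; r = 32.9 − 30.3 = 2.6
x=45: ŷ = 2.3 + 0.7·45 = 33.8; r = 32.2 − 33.8 = -1.6
x=55: ŷ = 2.3 + 0.7·55 = 40.8; r = 43 − 40.8 = 2.2
x=60: ŷ = 2.3 + 0.7·60 = 44.3; r = 41.9 − 44.3 = -2.4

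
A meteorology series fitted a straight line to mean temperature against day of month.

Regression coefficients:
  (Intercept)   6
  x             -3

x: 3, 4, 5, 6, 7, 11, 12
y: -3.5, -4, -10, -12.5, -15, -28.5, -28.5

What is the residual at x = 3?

ŷ = 6 − 3·3 = -3
e = -3.5 − (-3) = -0.5

e = -0.5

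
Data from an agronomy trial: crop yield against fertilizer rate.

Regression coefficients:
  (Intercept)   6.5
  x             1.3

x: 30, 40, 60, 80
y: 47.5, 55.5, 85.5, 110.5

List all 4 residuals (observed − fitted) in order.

x=30: ŷ = 6.5 + 1.3·30 = 45.5; r = 47.5 − 45.5 = 2
x=40: ŷ = 6.5 + 1.3·40 = 58.5; r = 55.5 − 58.5 = -3
x=60: ŷ = 6.5 + 1.3·60 = 84.5; r = 85.5 − 84.5 = 1
x=80: ŷ = 6.5 + 1.3·80 = 110.5; r = 110.5 − 110.5 = 0

2, -3, 1, 0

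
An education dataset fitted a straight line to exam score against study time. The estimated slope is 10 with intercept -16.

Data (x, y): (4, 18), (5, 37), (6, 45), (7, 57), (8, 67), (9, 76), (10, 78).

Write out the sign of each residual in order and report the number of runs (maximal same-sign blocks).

x=4: ŷ = -16 + 10·4 = 24; e = 18 − 24 = -6
x=5: ŷ = -16 + 10·5 = 34; e = 37 − 34 = 3
x=6: ŷ = -16 + 10·6 = 44; e = 45 − 44 = 1
x=7: ŷ = -16 + 10·7 = 54; e = 57 − 54 = 3
x=8: ŷ = -16 + 10·8 = 64; e = 67 − 64 = 3
x=9: ŷ = -16 + 10·9 = 74; e = 76 − 74 = 2
x=10: ŷ = -16 + 10·10 = 84; e = 78 − 84 = -6
Signs: − + + + + + −
Runs: −×1, +×5, −×1 → 3

3 runs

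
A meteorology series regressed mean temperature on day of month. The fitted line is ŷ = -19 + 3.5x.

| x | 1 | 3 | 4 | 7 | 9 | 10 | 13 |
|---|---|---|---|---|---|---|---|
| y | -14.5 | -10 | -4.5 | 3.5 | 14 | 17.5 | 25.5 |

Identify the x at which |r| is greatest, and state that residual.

x = 7, r = -2

x=1: ŷ = -19 + 3.5·1 = -15.5; r = -14.5 − (-15.5) = 1
x=3: ŷ = -19 + 3.5·3 = -8.5; r = -10 − (-8.5) = -1.5
x=4: ŷ = -19 + 3.5·4 = -5; r = -4.5 − (-5) = 0.5
x=7: ŷ = -19 + 3.5·7 = 5.5; r = 3.5 − 5.5 = -2
x=9: ŷ = -19 + 3.5·9 = 12.5; r = 14 − 12.5 = 1.5
x=10: ŷ = -19 + 3.5·10 = 16; r = 17.5 − 16 = 1.5
x=13: ŷ = -19 + 3.5·13 = 26.5; r = 25.5 − 26.5 = -1
Largest |r| is 2 at x = 7, residual -2.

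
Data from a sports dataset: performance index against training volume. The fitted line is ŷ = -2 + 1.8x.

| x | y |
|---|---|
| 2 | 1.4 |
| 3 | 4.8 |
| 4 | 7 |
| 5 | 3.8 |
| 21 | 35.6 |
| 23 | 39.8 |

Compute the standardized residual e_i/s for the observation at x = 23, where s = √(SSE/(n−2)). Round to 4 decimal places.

0.2020

x=2: ŷ = -2 + 1.8·2 = 1.6; e = 1.4 − 1.6 = -0.2
x=3: ŷ = -2 + 1.8·3 = 3.4; e = 4.8 − 3.4 = 1.4
x=4: ŷ = -2 + 1.8·4 = 5.2; e = 7 − 5.2 = 1.8
x=5: ŷ = -2 + 1.8·5 = 7; e = 3.8 − 7 = -3.2
x=21: ŷ = -2 + 1.8·21 = 35.8; e = 35.6 − 35.8 = -0.2
x=23: ŷ = -2 + 1.8·23 = 39.4; e = 39.8 − 39.4 = 0.4
SSE = 0.04 + 1.96 + 3.24 + 10.24 + 0.04 + 0.16 = 15.68
s = √(15.68/4) = 1.9799
e/s = 0.4 / 1.9799 = 0.2020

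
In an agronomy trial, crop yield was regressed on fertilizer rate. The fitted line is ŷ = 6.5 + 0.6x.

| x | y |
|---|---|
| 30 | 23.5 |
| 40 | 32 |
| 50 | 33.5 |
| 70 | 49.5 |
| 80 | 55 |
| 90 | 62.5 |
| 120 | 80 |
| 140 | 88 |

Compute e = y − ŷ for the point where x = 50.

e = -3

ŷ = 6.5 + 0.6·50 = 36.5
e = 33.5 − 36.5 = -3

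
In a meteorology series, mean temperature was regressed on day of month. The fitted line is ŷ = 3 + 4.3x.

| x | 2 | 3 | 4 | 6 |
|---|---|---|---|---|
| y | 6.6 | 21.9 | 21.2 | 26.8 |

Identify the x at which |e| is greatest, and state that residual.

x=2: ŷ = 3 + 4.3·2 = 11.6; e = 6.6 − 11.6 = -5
x=3: ŷ = 3 + 4.3·3 = 15.9; e = 21.9 − 15.9 = 6
x=4: ŷ = 3 + 4.3·4 = 20.2; e = 21.2 − 20.2 = 1
x=6: ŷ = 3 + 4.3·6 = 28.8; e = 26.8 − 28.8 = -2
Largest |e| is 6 at x = 3, residual 6.

x = 3, e = 6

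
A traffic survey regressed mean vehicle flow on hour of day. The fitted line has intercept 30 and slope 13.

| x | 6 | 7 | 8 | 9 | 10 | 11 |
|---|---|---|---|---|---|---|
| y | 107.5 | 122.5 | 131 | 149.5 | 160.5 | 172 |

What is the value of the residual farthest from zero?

x=6: ŷ = 30 + 13·6 = 108; e = 107.5 − 108 = -0.5
x=7: ŷ = 30 + 13·7 = 121; e = 122.5 − 121 = 1.5
x=8: ŷ = 30 + 13·8 = 134; e = 131 − 134 = -3
x=9: ŷ = 30 + 13·9 = 147; e = 149.5 − 147 = 2.5
x=10: ŷ = 30 + 13·10 = 160; e = 160.5 − 160 = 0.5
x=11: ŷ = 30 + 13·11 = 173; e = 172 − 173 = -1
Largest |e| is 3 at x = 8, residual -3.

e = -3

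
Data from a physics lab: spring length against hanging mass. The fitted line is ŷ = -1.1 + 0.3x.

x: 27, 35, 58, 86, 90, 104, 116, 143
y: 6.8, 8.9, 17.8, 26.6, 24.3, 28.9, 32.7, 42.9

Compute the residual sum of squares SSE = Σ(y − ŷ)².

x=27: ŷ = -1.1 + 0.3·27 = 7; r = 6.8 − 7 = -0.2
x=35: ŷ = -1.1 + 0.3·35 = 9.4; r = 8.9 − 9.4 = -0.5
x=58: ŷ = -1.1 + 0.3·58 = 16.3; r = 17.8 − 16.3 = 1.5
x=86: ŷ = -1.1 + 0.3·86 = 24.7; r = 26.6 − 24.7 = 1.9
x=90: ŷ = -1.1 + 0.3·90 = 25.9; r = 24.3 − 25.9 = -1.6
x=104: ŷ = -1.1 + 0.3·104 = 30.1; r = 28.9 − 30.1 = -1.2
x=116: ŷ = -1.1 + 0.3·116 = 33.7; r = 32.7 − 33.7 = -1
x=143: ŷ = -1.1 + 0.3·143 = 41.8; r = 42.9 − 41.8 = 1.1
SSE = 0.04 + 0.25 + 2.25 + 3.61 + 2.56 + 1.44 + 1 + 1.21 = 12.36

SSE = 12.36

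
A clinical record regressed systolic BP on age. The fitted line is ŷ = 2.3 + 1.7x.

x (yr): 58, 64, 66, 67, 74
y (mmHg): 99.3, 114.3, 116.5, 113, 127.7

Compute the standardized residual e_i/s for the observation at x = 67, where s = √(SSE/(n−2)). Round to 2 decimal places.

x=58: ŷ = 2.3 + 1.7·58 = 100.9; e = 99.3 − 100.9 = -1.6
x=64: ŷ = 2.3 + 1.7·64 = 111.1; e = 114.3 − 111.1 = 3.2
x=66: ŷ = 2.3 + 1.7·66 = 114.5; e = 116.5 − 114.5 = 2
x=67: ŷ = 2.3 + 1.7·67 = 116.2; e = 113 − 116.2 = -3.2
x=74: ŷ = 2.3 + 1.7·74 = 128.1; e = 127.7 − 128.1 = -0.4
SSE = 2.56 + 10.24 + 4 + 10.24 + 0.16 = 27.2
s = √(27.2/3) = 3.01109
e/s = -3.2 / 3.01109 = -1.06

-1.06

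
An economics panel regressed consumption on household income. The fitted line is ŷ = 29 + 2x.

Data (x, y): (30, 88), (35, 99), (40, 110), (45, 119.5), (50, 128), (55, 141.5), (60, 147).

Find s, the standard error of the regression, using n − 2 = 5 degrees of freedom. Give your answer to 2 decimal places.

s = 1.64

x=30: ŷ = 29 + 2·30 = 89; r = 88 − 89 = -1
x=35: ŷ = 29 + 2·35 = 99; r = 99 − 99 = 0
x=40: ŷ = 29 + 2·40 = 109; r = 110 − 109 = 1
x=45: ŷ = 29 + 2·45 = 119; r = 119.5 − 119 = 0.5
x=50: ŷ = 29 + 2·50 = 129; r = 128 − 129 = -1
x=55: ŷ = 29 + 2·55 = 139; r = 141.5 − 139 = 2.5
x=60: ŷ = 29 + 2·60 = 149; r = 147 − 149 = -2
SSE = 1 + 0 + 1 + 0.25 + 1 + 6.25 + 4 = 13.5
s = √(13.5/5) = √2.7 ≈ 1.64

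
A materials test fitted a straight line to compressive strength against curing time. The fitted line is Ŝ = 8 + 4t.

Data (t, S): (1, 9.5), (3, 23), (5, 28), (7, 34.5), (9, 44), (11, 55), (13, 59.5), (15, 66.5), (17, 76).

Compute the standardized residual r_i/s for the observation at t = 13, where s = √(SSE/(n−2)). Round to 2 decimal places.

t=1: Ŝ = 8 + 4·1 = 12; r = 9.5 − 12 = -2.5
t=3: Ŝ = 8 + 4·3 = 20; r = 23 − 20 = 3
t=5: Ŝ = 8 + 4·5 = 28; r = 28 − 28 = 0
t=7: Ŝ = 8 + 4·7 = 36; r = 34.5 − 36 = -1.5
t=9: Ŝ = 8 + 4·9 = 44; r = 44 − 44 = 0
t=11: Ŝ = 8 + 4·11 = 52; r = 55 − 52 = 3
t=13: Ŝ = 8 + 4·13 = 60; r = 59.5 − 60 = -0.5
t=15: Ŝ = 8 + 4·15 = 68; r = 66.5 − 68 = -1.5
t=17: Ŝ = 8 + 4·17 = 76; r = 76 − 76 = 0
SSE = 6.25 + 9 + 0 + 2.25 + 0 + 9 + 0.25 + 2.25 + 0 = 29
s = √(29/7) = 2.0354
r/s = -0.5 / 2.0354 = -0.25

-0.25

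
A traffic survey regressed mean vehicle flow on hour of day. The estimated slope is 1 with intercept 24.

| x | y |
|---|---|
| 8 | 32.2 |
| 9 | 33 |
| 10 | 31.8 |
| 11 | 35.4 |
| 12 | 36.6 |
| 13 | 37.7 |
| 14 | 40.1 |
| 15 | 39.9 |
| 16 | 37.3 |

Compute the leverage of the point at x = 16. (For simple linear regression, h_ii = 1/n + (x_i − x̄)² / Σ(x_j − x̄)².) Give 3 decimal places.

h = 0.378

x̄ = (8 + 9 + 10 + 11 + 12 + 13 + 14 + 15 + 16)/9 = 12
Σ(x − x̄)² = 16 + 9 + 4 + 1 + 0 + 1 + 4 + 9 + 16 = 60
h = 1/9 + (4)²/60 = 0.111111 + 0.266667 = 0.378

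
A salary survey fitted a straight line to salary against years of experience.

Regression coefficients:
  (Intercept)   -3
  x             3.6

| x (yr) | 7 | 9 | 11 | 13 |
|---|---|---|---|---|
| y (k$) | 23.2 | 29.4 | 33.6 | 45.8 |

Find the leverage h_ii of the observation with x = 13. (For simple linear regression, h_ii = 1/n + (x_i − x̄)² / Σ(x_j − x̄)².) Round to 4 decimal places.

h = 0.7000

x̄ = (7 + 9 + 11 + 13)/4 = 10
Σ(x − x̄)² = 9 + 1 + 1 + 9 = 20
h = 1/4 + (3)²/20 = 0.25 + 0.45 = 0.7000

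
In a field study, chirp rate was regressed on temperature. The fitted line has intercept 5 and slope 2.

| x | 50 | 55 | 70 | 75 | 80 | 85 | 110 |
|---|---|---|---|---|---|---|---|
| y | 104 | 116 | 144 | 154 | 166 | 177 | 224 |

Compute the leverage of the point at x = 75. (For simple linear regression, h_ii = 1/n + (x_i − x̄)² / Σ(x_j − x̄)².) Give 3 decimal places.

h = 0.143

x̄ = (50 + 55 + 70 + 75 + 80 + 85 + 110)/7 = 75
Σ(x − x̄)² = 625 + 400 + 25 + 0 + 25 + 100 + 1225 = 2400
h = 1/7 + (0)²/2400 = 0.142857 + 0 = 0.143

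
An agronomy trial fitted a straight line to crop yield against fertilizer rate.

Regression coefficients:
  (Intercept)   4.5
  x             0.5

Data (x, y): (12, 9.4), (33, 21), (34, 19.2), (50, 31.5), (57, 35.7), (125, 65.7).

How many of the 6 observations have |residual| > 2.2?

2

x=12: ŷ = 4.5 + 0.5·12 = 10.5; r = 9.4 − 10.5 = -1.1
x=33: ŷ = 4.5 + 0.5·33 = 21; r = 21 − 21 = 0
x=34: ŷ = 4.5 + 0.5·34 = 21.5; r = 19.2 − 21.5 = -2.3
x=50: ŷ = 4.5 + 0.5·50 = 29.5; r = 31.5 − 29.5 = 2
x=57: ŷ = 4.5 + 0.5·57 = 33; r = 35.7 − 33 = 2.7
x=125: ŷ = 4.5 + 0.5·125 = 67; r = 65.7 − 67 = -1.3
|r| > 2.2: x=34 (|r|=2.3), x=57 (|r|=2.7) → 2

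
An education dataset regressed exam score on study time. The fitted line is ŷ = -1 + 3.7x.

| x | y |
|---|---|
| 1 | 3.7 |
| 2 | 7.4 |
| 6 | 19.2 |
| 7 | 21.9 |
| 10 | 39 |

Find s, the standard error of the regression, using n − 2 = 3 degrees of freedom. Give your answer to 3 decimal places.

x=1: ŷ = -1 + 3.7·1 = 2.7; e = 3.7 − 2.7 = 1
x=2: ŷ = -1 + 3.7·2 = 6.4; e = 7.4 − 6.4 = 1
x=6: ŷ = -1 + 3.7·6 = 21.2; e = 19.2 − 21.2 = -2
x=7: ŷ = -1 + 3.7·7 = 24.9; e = 21.9 − 24.9 = -3
x=10: ŷ = -1 + 3.7·10 = 36; e = 39 − 36 = 3
SSE = 1 + 1 + 4 + 9 + 9 = 24
s = √(24/3) = √8 ≈ 2.828

s = 2.828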